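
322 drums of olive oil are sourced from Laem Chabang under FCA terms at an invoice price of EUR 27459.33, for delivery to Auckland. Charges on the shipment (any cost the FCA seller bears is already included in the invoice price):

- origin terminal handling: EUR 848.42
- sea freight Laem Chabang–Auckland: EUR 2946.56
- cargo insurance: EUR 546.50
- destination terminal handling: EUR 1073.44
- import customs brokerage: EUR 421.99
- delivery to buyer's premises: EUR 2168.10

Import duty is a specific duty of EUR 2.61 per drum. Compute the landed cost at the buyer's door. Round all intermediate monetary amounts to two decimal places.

Total landed cost: EUR 36304.76

FCA: the seller delivers export-cleared goods to the carrier; the buyer bears costs from that point.
CIF value = FCA price + origin terminal + freight + insurance = 27459.33 + 848.42 + 2946.56 + 546.50 = 31800.81
Import duty = 322 × 2.61 = 840.42
Buyer bears: origin terminal 848.42 + freight 2946.56 + insurance 546.50 + destination terminal 1073.44 + brokerage 421.99 + delivery 2168.10 + duty 840.42 = 8845.43
Landed cost = invoice 27459.33 + 8845.43 = 36304.76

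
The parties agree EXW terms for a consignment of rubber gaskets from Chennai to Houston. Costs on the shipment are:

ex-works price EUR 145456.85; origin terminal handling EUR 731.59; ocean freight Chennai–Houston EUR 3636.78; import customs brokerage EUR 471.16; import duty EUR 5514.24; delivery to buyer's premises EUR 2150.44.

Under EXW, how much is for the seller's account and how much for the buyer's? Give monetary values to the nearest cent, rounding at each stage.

EXW: the seller makes goods available at their premises; the buyer bears all onward costs.
Seller's account: goods 145456.85 = 145456.85
Buyer's account: origin terminal 731.59 + freight 3636.78 + brokerage 471.16 + duty 5514.24 + delivery 2150.44 = 12504.21

Seller: EUR 145456.85; buyer: EUR 12504.21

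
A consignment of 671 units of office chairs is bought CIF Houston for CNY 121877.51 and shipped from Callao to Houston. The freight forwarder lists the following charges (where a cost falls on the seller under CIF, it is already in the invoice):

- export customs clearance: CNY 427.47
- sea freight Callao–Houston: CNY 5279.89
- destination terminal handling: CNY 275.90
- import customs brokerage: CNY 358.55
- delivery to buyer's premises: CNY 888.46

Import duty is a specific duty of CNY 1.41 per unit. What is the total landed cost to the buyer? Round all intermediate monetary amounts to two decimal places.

CIF: the seller pays costs through ocean freight and marine insurance to the destination port.
Already in the invoice (seller's account under CIF): export clearance, freight — exclude.
The CIF price already equals the CIF value: 121877.51
Import duty = 671 × 1.41 = 946.11
Buyer bears: destination terminal 275.90 + brokerage 358.55 + delivery 888.46 + duty 946.11 = 2469.02
Landed cost = invoice 121877.51 + 2469.02 = 124346.53

Total landed cost: CNY 124346.53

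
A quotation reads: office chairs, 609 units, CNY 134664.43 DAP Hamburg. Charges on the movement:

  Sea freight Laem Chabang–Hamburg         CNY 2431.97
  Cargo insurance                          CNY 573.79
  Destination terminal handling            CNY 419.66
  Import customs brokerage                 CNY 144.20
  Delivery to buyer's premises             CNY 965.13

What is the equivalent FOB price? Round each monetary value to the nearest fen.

FOB price: CNY 130273.88

Not relevant to the conversion: brokerage — on the buyer under both terms; not part of either seller's price.
From DAP to FOB, the seller no longer bears: freight, insurance, destination terminal, delivery.
FOB price = 134664.43 − 2431.97 − 573.79 − 419.66 − 965.13 = 130273.88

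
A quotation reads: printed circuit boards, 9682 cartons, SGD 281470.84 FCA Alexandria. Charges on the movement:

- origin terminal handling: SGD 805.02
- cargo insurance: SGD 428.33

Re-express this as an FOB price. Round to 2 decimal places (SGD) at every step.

FOB price: SGD 282275.86

Not relevant to the conversion: insurance — on the buyer under both terms; not part of either seller's price.
From FCA to FOB, the seller additionally bears: origin terminal.
FOB price = 281470.84 + 805.02 = 282275.86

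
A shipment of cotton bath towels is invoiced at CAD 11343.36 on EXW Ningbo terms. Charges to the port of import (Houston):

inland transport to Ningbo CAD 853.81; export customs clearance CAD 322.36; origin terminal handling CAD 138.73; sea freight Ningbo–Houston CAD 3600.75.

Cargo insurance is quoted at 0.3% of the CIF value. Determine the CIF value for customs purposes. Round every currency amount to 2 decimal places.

Let C be the CIF value. C = EXW price + pre-shipment costs + freight + 0.3% × C
C − 0.3% × C = 11343.36 + 853.81 + 322.36 + 138.73 + 3600.75
0.997 × C = 16259.01
C = 16259.01 / 0.997 = 16307.93
Insurance premium = 0.3% × 16307.93 = 48.92

CIF value: CAD 16307.93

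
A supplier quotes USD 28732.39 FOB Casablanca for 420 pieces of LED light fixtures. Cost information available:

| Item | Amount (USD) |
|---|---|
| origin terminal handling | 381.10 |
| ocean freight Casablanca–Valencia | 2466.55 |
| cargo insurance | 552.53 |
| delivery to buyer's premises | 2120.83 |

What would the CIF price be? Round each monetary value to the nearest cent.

CIF price: USD 31751.47

Not relevant to the conversion: origin terminal — on the seller under both FOB and CIF; already in the FOB price and stays in the CIF price. delivery — on the buyer under both terms; not part of either seller's price.
From FOB to CIF, the seller additionally bears: freight, insurance.
CIF price = 28732.39 + 2466.55 + 552.53 = 31751.47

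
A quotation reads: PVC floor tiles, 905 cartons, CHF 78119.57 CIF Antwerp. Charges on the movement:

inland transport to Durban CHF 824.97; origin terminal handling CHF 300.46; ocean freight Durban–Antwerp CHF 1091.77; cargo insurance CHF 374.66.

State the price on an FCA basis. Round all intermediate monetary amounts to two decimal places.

FCA price: CHF 76352.68

Not relevant to the conversion: inland to port — on the seller under both CIF and FCA; already in the CIF price and stays in the FCA price.
From CIF to FCA, the seller no longer bears: origin terminal, freight, insurance.
FCA price = 78119.57 − 300.46 − 1091.77 − 374.66 = 76352.68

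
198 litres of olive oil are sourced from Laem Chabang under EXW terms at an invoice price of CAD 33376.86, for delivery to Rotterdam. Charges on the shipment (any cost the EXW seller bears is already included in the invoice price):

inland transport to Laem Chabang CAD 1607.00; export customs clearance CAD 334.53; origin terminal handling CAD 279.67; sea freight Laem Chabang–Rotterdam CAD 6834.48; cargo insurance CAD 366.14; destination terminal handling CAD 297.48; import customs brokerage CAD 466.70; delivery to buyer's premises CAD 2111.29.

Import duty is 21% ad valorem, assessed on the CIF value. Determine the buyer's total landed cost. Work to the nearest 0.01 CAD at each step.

Total landed cost: CAD 54661.87

EXW: the seller makes goods available at their premises; the buyer bears all onward costs.
CIF value = EXW price + inland to port + export clearance + origin terminal + freight + insurance = 33376.86 + 1607.00 + 334.53 + 279.67 + 6834.48 + 366.14 = 42798.68
Import duty = 42798.68 × 21% = 8987.72
Buyer bears: inland to port 1607.00 + export clearance 334.53 + origin terminal 279.67 + freight 6834.48 + insurance 366.14 + destination terminal 297.48 + brokerage 466.70 + delivery 2111.29 + duty 8987.72 = 21285.01
Landed cost = invoice 33376.86 + 21285.01 = 54661.87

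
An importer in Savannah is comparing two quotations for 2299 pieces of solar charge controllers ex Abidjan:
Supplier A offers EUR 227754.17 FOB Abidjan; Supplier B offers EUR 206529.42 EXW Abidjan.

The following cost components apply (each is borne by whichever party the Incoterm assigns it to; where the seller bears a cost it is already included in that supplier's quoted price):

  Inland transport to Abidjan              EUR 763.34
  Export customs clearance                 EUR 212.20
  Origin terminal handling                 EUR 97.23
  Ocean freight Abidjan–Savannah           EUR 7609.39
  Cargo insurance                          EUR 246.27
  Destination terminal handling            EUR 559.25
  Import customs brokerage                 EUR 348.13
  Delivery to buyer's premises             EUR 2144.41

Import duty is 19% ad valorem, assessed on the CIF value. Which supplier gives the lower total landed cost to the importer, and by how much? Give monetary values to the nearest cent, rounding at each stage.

Supplier A (FOB):
CIF value = FOB price + freight + insurance = 227754.17 + 7609.39 + 246.27 = 235609.83
Import duty = 235609.83 × 19% = 44765.87
Buyer bears (A): 7609.39 + 246.27 + 559.25 + 348.13 + 2144.41 = 10907.45
Landed cost (A) = invoice 227754.17 + 10907.45 + duty 44765.87 = 283427.49
Supplier B (EXW):
CIF value = EXW price + inland to port + export clearance + origin terminal + freight + insurance = 206529.42 + 763.34 + 212.20 + 97.23 + 7609.39 + 246.27 = 215457.85
Import duty = 215457.85 × 19% = 40936.99
Buyer bears (B): 763.34 + 212.20 + 97.23 + 7609.39 + 246.27 + 559.25 + 348.13 + 2144.41 = 11980.22
Landed cost (B) = invoice 206529.42 + 11980.22 + duty 40936.99 = 259446.63
Difference = |283427.49 − 259446.63| = 23980.86

Supplier B is cheaper by EUR 23980.86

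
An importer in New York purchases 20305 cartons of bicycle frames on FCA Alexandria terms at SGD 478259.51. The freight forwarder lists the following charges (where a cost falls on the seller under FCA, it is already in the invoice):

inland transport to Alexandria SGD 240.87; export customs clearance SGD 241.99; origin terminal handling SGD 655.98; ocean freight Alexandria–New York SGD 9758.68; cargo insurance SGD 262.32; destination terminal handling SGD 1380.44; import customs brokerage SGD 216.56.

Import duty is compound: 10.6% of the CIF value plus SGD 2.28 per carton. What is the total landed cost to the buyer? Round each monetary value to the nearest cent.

FCA: the seller delivers export-cleared goods to the carrier; the buyer bears costs from that point.
Already in the invoice (seller's account under FCA): inland to port, export clearance — exclude.
CIF value = FCA price + origin terminal + freight + insurance = 478259.51 + 655.98 + 9758.68 + 262.32 = 488936.49
Ad valorem component: 488936.49 × 10.6% = 51827.27
Specific component: 20305 × 2.28 = 46295.40
Import duty = 51827.27 + 46295.40 = 98122.67
Buyer bears: origin terminal 655.98 + freight 9758.68 + insurance 262.32 + destination terminal 1380.44 + brokerage 216.56 + duty 98122.67 = 110396.65
Landed cost = invoice 478259.51 + 110396.65 = 588656.16

Total landed cost: SGD 588656.16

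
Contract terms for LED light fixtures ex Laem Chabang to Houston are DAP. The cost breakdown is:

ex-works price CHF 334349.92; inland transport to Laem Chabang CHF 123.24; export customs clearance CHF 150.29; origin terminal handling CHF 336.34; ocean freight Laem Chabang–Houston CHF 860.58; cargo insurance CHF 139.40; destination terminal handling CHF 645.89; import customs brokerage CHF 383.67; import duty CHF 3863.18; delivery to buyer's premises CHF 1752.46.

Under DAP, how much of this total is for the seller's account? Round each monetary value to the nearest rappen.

DAP: the seller bears all costs to the named destination except import duty and clearance.
Seller's account: goods 334349.92 + inland to port 123.24 + export clearance 150.29 + origin terminal 336.34 + freight 860.58 + insurance 139.40 + destination terminal 645.89 + delivery 1752.46 = 338358.12
Buyer's account: brokerage 383.67 + duty 3863.18 = 4246.85

Seller's account: CHF 338358.12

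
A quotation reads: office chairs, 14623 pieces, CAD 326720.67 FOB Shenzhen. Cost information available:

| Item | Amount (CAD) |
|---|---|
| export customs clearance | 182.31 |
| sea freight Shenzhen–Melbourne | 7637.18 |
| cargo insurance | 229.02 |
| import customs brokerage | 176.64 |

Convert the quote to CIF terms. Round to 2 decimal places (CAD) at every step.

CIF price: CAD 334586.87

Not relevant to the conversion: export clearance — on the seller under both FOB and CIF; already in the FOB price and stays in the CIF price. brokerage — on the buyer under both terms; not part of either seller's price.
From FOB to CIF, the seller additionally bears: freight, insurance.
CIF price = 326720.67 + 7637.18 + 229.02 = 334586.87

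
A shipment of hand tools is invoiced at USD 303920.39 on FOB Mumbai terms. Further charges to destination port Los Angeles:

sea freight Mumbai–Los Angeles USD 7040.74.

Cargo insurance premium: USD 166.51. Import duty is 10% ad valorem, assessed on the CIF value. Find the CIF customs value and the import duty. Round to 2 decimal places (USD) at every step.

CIF value: USD 311127.64; import duty: USD 31112.76

CIF = FOB price + freight + insurance
CIF = 303920.39 + 7040.74 + 166.51 = 311127.64
Import duty = 311127.64 × 10% = 31112.76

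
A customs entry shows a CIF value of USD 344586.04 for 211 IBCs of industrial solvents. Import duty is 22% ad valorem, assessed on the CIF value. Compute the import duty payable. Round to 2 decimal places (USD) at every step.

Import duty: USD 75808.93

Import duty = 344586.04 × 22% = 75808.93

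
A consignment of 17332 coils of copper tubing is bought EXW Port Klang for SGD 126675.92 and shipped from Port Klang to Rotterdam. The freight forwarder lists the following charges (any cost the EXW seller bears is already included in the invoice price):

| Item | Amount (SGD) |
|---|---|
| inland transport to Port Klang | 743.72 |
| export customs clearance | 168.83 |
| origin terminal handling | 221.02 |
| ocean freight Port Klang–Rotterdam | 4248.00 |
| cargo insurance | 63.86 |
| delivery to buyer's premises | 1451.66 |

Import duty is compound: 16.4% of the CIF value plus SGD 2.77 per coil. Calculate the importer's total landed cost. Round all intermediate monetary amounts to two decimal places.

Total landed cost: SGD 203250.55

EXW: the seller makes goods available at their premises; the buyer bears all onward costs.
CIF value = EXW price + inland to port + export clearance + origin terminal + freight + insurance = 126675.92 + 743.72 + 168.83 + 221.02 + 4248.00 + 63.86 = 132121.35
Ad valorem component: 132121.35 × 16.4% = 21667.90
Specific component: 17332 × 2.77 = 48009.64
Import duty = 21667.90 + 48009.64 = 69677.54
Buyer bears: inland to port 743.72 + export clearance 168.83 + origin terminal 221.02 + freight 4248.00 + insurance 63.86 + delivery 1451.66 + duty 69677.54 = 76574.63
Landed cost = invoice 126675.92 + 76574.63 = 203250.55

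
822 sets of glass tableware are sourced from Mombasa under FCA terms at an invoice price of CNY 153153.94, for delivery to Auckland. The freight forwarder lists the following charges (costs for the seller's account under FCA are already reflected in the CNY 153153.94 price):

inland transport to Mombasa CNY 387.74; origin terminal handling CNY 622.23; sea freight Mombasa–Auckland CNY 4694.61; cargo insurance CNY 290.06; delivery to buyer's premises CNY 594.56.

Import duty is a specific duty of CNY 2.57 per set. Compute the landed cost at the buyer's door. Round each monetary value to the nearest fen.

Total landed cost: CNY 161467.94

FCA: the seller delivers export-cleared goods to the carrier; the buyer bears costs from that point.
Already in the invoice (seller's account under FCA): inland to port — exclude.
CIF value = FCA price + origin terminal + freight + insurance = 153153.94 + 622.23 + 4694.61 + 290.06 = 158760.84
Import duty = 822 × 2.57 = 2112.54
Buyer bears: origin terminal 622.23 + freight 4694.61 + insurance 290.06 + delivery 594.56 + duty 2112.54 = 8314.00
Landed cost = invoice 153153.94 + 8314.00 = 161467.94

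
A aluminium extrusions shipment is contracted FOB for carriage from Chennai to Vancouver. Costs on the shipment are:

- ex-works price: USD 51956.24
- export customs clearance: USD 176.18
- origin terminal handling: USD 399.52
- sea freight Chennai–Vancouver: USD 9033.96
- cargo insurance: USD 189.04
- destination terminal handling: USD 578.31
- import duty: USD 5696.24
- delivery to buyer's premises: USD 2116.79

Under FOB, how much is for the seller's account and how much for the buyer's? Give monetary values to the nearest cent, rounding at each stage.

FOB: the seller bears costs until goods are on board at the origin port; the buyer bears freight, insurance and all costs thereafter.
Seller's account: goods 51956.24 + export clearance 176.18 + origin terminal 399.52 = 52531.94
Buyer's account: freight 9033.96 + insurance 189.04 + destination terminal 578.31 + duty 5696.24 + delivery 2116.79 = 17614.34

Seller: USD 52531.94; buyer: USD 17614.34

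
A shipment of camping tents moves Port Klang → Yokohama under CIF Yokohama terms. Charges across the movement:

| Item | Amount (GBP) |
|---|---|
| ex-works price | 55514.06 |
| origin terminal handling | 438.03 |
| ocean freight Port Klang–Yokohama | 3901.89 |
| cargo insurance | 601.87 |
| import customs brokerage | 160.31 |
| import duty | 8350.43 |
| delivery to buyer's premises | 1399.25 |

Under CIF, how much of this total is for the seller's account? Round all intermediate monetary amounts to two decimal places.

Seller's account: GBP 60455.85

CIF: the seller pays costs through ocean freight and marine insurance to the destination port.
Seller's account: goods 55514.06 + origin terminal 438.03 + freight 3901.89 + insurance 601.87 = 60455.85
Buyer's account: brokerage 160.31 + duty 8350.43 + delivery 1399.25 = 9909.99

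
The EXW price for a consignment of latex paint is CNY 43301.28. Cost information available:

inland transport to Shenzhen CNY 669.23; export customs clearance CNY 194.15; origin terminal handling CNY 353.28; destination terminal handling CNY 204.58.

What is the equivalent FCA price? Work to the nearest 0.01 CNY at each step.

Not relevant to the conversion: origin terminal, destination terminal — on the buyer under both terms; not part of either seller's price.
From EXW to FCA, the seller additionally bears: inland to port, export clearance.
FCA price = 43301.28 + 669.23 + 194.15 = 44164.66

FCA price: CNY 44164.66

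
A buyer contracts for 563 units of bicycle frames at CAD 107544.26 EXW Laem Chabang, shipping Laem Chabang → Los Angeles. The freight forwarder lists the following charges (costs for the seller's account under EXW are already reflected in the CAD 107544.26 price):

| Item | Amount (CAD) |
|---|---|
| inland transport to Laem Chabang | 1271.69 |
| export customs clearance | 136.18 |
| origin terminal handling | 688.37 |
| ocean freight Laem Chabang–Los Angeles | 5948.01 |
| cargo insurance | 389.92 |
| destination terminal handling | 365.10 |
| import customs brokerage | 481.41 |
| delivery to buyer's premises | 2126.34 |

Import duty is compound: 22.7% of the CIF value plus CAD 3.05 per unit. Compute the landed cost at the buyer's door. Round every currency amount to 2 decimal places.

Total landed cost: CAD 146995.53

EXW: the seller makes goods available at their premises; the buyer bears all onward costs.
CIF value = EXW price + inland to port + export clearance + origin terminal + freight + insurance = 107544.26 + 1271.69 + 136.18 + 688.37 + 5948.01 + 389.92 = 115978.43
Ad valorem component: 115978.43 × 22.7% = 26327.10
Specific component: 563 × 3.05 = 1717.15
Import duty = 26327.10 + 1717.15 = 28044.25
Buyer bears: inland to port 1271.69 + export clearance 136.18 + origin terminal 688.37 + freight 5948.01 + insurance 389.92 + destination terminal 365.10 + brokerage 481.41 + delivery 2126.34 + duty 28044.25 = 39451.27
Landed cost = invoice 107544.26 + 39451.27 = 146995.53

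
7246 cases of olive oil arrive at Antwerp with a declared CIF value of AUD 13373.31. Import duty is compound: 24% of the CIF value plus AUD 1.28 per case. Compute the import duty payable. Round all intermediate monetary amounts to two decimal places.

Ad valorem component: 13373.31 × 24% = 3209.59
Specific component: 7246 × 1.28 = 9274.88
Import duty = 3209.59 + 9274.88 = 12484.47

Import duty: AUD 12484.47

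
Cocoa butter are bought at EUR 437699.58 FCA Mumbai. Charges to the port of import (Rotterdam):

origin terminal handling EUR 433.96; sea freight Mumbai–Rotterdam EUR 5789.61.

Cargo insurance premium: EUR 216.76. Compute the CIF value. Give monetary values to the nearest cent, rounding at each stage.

CIF value: EUR 444139.91

CIF = FCA price + pre-shipment costs + freight + insurance
CIF = 437699.58 + 433.96 + 5789.61 + 216.76 = 444139.91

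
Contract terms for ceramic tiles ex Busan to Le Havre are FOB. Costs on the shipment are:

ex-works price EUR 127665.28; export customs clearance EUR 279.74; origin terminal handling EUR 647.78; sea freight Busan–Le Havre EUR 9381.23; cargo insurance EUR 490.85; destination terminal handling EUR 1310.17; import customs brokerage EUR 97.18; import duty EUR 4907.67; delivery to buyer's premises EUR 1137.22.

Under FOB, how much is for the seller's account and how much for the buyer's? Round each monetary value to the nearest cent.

FOB: the seller bears costs until goods are on board at the origin port; the buyer bears freight, insurance and all costs thereafter.
Seller's account: goods 127665.28 + export clearance 279.74 + origin terminal 647.78 = 128592.80
Buyer's account: freight 9381.23 + insurance 490.85 + destination terminal 1310.17 + brokerage 97.18 + duty 4907.67 + delivery 1137.22 = 17324.32

Seller: EUR 128592.80; buyer: EUR 17324.32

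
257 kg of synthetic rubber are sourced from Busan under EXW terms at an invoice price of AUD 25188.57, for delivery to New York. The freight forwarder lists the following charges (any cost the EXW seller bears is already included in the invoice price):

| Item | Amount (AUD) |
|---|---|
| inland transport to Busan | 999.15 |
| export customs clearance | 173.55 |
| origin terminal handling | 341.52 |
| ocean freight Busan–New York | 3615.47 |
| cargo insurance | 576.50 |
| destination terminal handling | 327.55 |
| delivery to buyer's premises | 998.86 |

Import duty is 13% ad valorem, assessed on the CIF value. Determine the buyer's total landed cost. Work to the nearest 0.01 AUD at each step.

EXW: the seller makes goods available at their premises; the buyer bears all onward costs.
CIF value = EXW price + inland to port + export clearance + origin terminal + freight + insurance = 25188.57 + 999.15 + 173.55 + 341.52 + 3615.47 + 576.50 = 30894.76
Import duty = 30894.76 × 13% = 4016.32
Buyer bears: inland to port 999.15 + export clearance 173.55 + origin terminal 341.52 + freight 3615.47 + insurance 576.50 + destination terminal 327.55 + delivery 998.86 + duty 4016.32 = 11048.92
Landed cost = invoice 25188.57 + 11048.92 = 36237.49

Total landed cost: AUD 36237.49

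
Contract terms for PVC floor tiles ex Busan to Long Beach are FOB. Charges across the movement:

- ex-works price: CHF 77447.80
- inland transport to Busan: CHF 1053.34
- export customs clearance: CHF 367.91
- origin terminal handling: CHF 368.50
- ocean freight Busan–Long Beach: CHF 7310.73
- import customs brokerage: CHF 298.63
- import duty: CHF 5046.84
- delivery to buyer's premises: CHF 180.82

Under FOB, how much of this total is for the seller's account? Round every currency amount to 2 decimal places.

FOB: the seller bears costs until goods are on board at the origin port; the buyer bears freight, insurance and all costs thereafter.
Seller's account: goods 77447.80 + inland to port 1053.34 + export clearance 367.91 + origin terminal 368.50 = 79237.55
Buyer's account: freight 7310.73 + brokerage 298.63 + duty 5046.84 + delivery 180.82 = 12837.02

Seller's account: CHF 79237.55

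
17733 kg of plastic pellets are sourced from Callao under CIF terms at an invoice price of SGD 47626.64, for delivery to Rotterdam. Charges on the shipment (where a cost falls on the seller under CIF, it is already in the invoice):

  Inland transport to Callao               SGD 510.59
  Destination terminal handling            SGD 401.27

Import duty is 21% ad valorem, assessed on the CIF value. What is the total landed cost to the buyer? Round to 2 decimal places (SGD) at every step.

CIF: the seller pays costs through ocean freight and marine insurance to the destination port.
Already in the invoice (seller's account under CIF): inland to port — exclude.
The CIF price already equals the CIF value: 47626.64
Import duty = 47626.64 × 21% = 10001.59
Buyer bears: destination terminal 401.27 + duty 10001.59 = 10402.86
Landed cost = invoice 47626.64 + 10402.86 = 58029.50

Total landed cost: SGD 58029.50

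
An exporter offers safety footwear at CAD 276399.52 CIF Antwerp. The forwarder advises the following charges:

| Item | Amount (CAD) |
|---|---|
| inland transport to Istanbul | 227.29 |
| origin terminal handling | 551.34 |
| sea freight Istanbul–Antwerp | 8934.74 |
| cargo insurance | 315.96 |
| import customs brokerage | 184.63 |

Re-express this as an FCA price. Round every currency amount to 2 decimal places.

Not relevant to the conversion: inland to port — on the seller under both CIF and FCA; already in the CIF price and stays in the FCA price. brokerage — on the buyer under both terms; not part of either seller's price.
From CIF to FCA, the seller no longer bears: origin terminal, freight, insurance.
FCA price = 276399.52 − 551.34 − 8934.74 − 315.96 = 266597.48

FCA price: CAD 266597.48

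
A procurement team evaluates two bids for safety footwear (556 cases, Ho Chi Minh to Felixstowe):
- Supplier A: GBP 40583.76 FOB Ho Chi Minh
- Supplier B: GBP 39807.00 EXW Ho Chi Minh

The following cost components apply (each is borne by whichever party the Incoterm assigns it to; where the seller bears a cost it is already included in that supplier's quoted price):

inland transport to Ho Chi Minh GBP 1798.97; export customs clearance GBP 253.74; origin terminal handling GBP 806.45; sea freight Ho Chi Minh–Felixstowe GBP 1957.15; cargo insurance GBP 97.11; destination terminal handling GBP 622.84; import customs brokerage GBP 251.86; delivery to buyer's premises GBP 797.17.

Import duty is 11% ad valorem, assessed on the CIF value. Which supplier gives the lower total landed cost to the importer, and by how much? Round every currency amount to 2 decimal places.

Supplier A (FOB):
CIF value = FOB price + freight + insurance = 40583.76 + 1957.15 + 97.11 = 42638.02
Import duty = 42638.02 × 11% = 4690.18
Buyer bears (A): 1957.15 + 97.11 + 622.84 + 251.86 + 797.17 = 3726.13
Landed cost (A) = invoice 40583.76 + 3726.13 + duty 4690.18 = 49000.07
Supplier B (EXW):
CIF value = EXW price + inland to port + export clearance + origin terminal + freight + insurance = 39807.00 + 1798.97 + 253.74 + 806.45 + 1957.15 + 97.11 = 44720.42
Import duty = 44720.42 × 11% = 4919.25
Buyer bears (B): 1798.97 + 253.74 + 806.45 + 1957.15 + 97.11 + 622.84 + 251.86 + 797.17 = 6585.29
Landed cost (B) = invoice 39807.00 + 6585.29 + duty 4919.25 = 51311.54
Difference = |49000.07 − 51311.54| = 2311.47

Supplier A is cheaper by GBP 2311.47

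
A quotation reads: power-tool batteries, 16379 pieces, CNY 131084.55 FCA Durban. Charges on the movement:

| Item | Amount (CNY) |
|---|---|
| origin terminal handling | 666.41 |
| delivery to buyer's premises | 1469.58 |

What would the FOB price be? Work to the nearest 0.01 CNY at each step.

Not relevant to the conversion: delivery — on the buyer under both terms; not part of either seller's price.
From FCA to FOB, the seller additionally bears: origin terminal.
FOB price = 131084.55 + 666.41 = 131750.96

FOB price: CNY 131750.96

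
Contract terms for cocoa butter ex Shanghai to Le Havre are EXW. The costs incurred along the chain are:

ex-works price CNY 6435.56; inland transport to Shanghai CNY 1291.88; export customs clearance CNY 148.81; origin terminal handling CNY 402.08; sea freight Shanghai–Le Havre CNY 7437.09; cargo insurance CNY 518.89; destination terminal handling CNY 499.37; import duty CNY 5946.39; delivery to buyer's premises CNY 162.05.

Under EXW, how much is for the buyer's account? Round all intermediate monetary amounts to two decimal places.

EXW: the seller makes goods available at their premises; the buyer bears all onward costs.
Seller's account: goods 6435.56 = 6435.56
Buyer's account: inland to port 1291.88 + export clearance 148.81 + origin terminal 402.08 + freight 7437.09 + insurance 518.89 + destination terminal 499.37 + duty 5946.39 + delivery 162.05 = 16406.56

Buyer's account: CNY 16406.56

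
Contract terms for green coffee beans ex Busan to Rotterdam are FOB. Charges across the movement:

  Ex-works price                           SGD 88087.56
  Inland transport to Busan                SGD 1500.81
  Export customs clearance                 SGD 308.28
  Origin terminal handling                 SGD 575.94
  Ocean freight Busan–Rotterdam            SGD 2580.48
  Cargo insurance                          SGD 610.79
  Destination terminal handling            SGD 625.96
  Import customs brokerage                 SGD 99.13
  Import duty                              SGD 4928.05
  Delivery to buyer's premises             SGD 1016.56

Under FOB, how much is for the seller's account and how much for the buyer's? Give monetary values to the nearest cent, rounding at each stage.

FOB: the seller bears costs until goods are on board at the origin port; the buyer bears freight, insurance and all costs thereafter.
Seller's account: goods 88087.56 + inland to port 1500.81 + export clearance 308.28 + origin terminal 575.94 = 90472.59
Buyer's account: freight 2580.48 + insurance 610.79 + destination terminal 625.96 + brokerage 99.13 + duty 4928.05 + delivery 1016.56 = 9860.97

Seller: SGD 90472.59; buyer: SGD 9860.97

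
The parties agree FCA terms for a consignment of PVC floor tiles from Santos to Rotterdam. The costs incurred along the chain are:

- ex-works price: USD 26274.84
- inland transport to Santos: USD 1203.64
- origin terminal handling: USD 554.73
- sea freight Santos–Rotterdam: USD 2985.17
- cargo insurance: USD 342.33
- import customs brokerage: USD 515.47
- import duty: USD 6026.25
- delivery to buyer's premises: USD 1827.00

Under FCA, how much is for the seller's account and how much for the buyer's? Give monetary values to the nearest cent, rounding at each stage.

Seller: USD 27478.48; buyer: USD 12250.95

FCA: the seller delivers export-cleared goods to the carrier; the buyer bears costs from that point.
Seller's account: goods 26274.84 + inland to port 1203.64 = 27478.48
Buyer's account: origin terminal 554.73 + freight 2985.17 + insurance 342.33 + brokerage 515.47 + duty 6026.25 + delivery 1827.00 = 12250.95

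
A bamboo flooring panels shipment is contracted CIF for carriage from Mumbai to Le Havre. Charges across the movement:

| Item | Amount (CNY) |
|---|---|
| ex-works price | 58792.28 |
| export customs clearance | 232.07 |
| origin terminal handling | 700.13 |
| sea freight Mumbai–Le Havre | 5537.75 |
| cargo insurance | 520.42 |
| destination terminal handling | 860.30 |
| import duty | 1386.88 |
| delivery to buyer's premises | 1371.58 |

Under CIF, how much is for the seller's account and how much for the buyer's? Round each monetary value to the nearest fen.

Seller: CNY 65782.65; buyer: CNY 3618.76

CIF: the seller pays costs through ocean freight and marine insurance to the destination port.
Seller's account: goods 58792.28 + export clearance 232.07 + origin terminal 700.13 + freight 5537.75 + insurance 520.42 = 65782.65
Buyer's account: destination terminal 860.30 + duty 1386.88 + delivery 1371.58 = 3618.76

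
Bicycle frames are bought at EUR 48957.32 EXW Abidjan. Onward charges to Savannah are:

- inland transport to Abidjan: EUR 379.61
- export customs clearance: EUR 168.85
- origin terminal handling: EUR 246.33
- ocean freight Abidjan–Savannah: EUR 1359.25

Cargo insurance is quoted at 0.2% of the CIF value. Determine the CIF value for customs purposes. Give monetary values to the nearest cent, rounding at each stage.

CIF value: EUR 51213.79

Let C be the CIF value. C = EXW price + pre-shipment costs + freight + 0.2% × C
C − 0.2% × C = 48957.32 + 379.61 + 168.85 + 246.33 + 1359.25
0.998 × C = 51111.36
C = 51111.36 / 0.998 = 51213.79
Insurance premium = 0.2% × 51213.79 = 102.43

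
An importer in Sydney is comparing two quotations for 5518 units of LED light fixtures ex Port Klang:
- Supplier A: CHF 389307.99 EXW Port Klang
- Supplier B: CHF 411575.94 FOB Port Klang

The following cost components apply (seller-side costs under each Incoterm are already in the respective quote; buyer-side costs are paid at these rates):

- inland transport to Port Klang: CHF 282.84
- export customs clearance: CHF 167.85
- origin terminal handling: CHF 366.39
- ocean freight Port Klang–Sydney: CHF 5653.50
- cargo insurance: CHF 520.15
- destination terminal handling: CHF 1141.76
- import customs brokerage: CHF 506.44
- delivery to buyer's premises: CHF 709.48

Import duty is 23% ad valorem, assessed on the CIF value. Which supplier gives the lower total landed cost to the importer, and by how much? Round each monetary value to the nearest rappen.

Supplier A is cheaper by CHF 26384.57

Supplier A (EXW):
CIF value = EXW price + inland to port + export clearance + origin terminal + freight + insurance = 389307.99 + 282.84 + 167.85 + 366.39 + 5653.50 + 520.15 = 396298.72
Import duty = 396298.72 × 23% = 91148.71
Buyer bears (A): 282.84 + 167.85 + 366.39 + 5653.50 + 520.15 + 1141.76 + 506.44 + 709.48 = 9348.41
Landed cost (A) = invoice 389307.99 + 9348.41 + duty 91148.71 = 489805.11
Supplier B (FOB):
CIF value = FOB price + freight + insurance = 411575.94 + 5653.50 + 520.15 = 417749.59
Import duty = 417749.59 × 23% = 96082.41
Buyer bears (B): 5653.50 + 520.15 + 1141.76 + 506.44 + 709.48 = 8531.33
Landed cost (B) = invoice 411575.94 + 8531.33 + duty 96082.41 = 516189.68
Difference = |489805.11 − 516189.68| = 26384.57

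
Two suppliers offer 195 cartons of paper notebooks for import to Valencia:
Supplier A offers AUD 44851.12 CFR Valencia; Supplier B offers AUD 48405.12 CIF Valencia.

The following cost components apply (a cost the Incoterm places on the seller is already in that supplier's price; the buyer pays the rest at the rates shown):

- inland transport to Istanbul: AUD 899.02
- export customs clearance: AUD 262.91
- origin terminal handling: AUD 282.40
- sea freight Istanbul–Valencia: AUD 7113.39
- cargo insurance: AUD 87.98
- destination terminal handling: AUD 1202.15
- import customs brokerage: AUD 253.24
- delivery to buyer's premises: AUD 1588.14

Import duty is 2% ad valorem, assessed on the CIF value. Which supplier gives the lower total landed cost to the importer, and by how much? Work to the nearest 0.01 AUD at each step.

Supplier A (CFR):
CIF value = CFR price + insurance = 44851.12 + 87.98 = 44939.10
Import duty = 44939.10 × 2% = 898.78
Buyer bears (A): 87.98 + 1202.15 + 253.24 + 1588.14 = 3131.51
Landed cost (A) = invoice 44851.12 + 3131.51 + duty 898.78 = 48881.41
Supplier B (CIF):
The CIF price already equals the CIF value: 48405.12
Import duty = 48405.12 × 2% = 968.10
Buyer bears (B): 1202.15 + 253.24 + 1588.14 = 3043.53
Landed cost (B) = invoice 48405.12 + 3043.53 + duty 968.10 = 52416.75
Difference = |48881.41 − 52416.75| = 3535.34

Supplier A is cheaper by AUD 3535.34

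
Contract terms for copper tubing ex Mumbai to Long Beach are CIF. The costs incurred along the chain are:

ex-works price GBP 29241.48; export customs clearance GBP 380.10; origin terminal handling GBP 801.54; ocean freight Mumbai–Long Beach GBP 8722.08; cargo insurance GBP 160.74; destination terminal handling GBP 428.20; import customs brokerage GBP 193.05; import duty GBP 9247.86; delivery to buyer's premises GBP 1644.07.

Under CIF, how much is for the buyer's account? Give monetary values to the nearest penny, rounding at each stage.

CIF: the seller pays costs through ocean freight and marine insurance to the destination port.
Seller's account: goods 29241.48 + export clearance 380.10 + origin terminal 801.54 + freight 8722.08 + insurance 160.74 = 39305.94
Buyer's account: destination terminal 428.20 + brokerage 193.05 + duty 9247.86 + delivery 1644.07 = 11513.18

Buyer's account: GBP 11513.18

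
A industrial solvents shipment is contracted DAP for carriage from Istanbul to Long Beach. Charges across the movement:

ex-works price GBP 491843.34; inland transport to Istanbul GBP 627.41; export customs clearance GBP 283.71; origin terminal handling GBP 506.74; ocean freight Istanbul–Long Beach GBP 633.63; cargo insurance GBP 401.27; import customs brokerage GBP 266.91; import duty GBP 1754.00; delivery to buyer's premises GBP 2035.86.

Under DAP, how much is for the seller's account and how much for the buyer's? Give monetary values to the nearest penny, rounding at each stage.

DAP: the seller bears all costs to the named destination except import duty and clearance.
Seller's account: goods 491843.34 + inland to port 627.41 + export clearance 283.71 + origin terminal 506.74 + freight 633.63 + insurance 401.27 + delivery 2035.86 = 496331.96
Buyer's account: brokerage 266.91 + duty 1754.00 = 2020.91

Seller: GBP 496331.96; buyer: GBP 2020.91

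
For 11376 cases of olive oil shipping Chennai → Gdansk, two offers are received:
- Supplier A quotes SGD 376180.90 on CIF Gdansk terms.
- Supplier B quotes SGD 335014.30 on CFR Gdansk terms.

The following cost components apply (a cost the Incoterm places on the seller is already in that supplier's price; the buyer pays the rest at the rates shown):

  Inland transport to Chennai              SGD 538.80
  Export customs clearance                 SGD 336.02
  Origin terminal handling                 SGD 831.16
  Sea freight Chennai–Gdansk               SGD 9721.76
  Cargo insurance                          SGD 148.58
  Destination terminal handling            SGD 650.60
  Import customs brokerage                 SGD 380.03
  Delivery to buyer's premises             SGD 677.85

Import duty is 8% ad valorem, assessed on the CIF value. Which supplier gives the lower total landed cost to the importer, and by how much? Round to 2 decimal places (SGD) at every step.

Supplier B is cheaper by SGD 44299.46

Supplier A (CIF):
The CIF price already equals the CIF value: 376180.90
Import duty = 376180.90 × 8% = 30094.47
Buyer bears (A): 650.60 + 380.03 + 677.85 = 1708.48
Landed cost (A) = invoice 376180.90 + 1708.48 + duty 30094.47 = 407983.85
Supplier B (CFR):
CIF value = CFR price + insurance = 335014.30 + 148.58 = 335162.88
Import duty = 335162.88 × 8% = 26813.03
Buyer bears (B): 148.58 + 650.60 + 380.03 + 677.85 = 1857.06
Landed cost (B) = invoice 335014.30 + 1857.06 + duty 26813.03 = 363684.39
Difference = |407983.85 − 363684.39| = 44299.46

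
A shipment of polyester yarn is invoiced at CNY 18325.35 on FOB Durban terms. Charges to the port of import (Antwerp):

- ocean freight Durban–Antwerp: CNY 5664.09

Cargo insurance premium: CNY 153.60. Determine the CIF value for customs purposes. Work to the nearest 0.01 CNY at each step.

CIF value: CNY 24143.04

CIF = FOB price + freight + insurance
CIF = 18325.35 + 5664.09 + 153.60 = 24143.04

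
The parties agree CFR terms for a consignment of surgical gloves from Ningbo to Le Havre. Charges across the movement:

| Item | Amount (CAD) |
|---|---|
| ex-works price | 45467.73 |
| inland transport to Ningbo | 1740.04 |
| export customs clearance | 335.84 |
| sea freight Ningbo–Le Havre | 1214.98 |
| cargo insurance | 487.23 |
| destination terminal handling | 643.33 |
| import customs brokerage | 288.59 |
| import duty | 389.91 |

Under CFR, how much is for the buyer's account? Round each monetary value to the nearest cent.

Buyer's account: CAD 1809.06

CFR: the seller pays costs through ocean freight to the destination port, but not insurance.
Seller's account: goods 45467.73 + inland to port 1740.04 + export clearance 335.84 + freight 1214.98 = 48758.59
Buyer's account: insurance 487.23 + destination terminal 643.33 + brokerage 288.59 + duty 389.91 = 1809.06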